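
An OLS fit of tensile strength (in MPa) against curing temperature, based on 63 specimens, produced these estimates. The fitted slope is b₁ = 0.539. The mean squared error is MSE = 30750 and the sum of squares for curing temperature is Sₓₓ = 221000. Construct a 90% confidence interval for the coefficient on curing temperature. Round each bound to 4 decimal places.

SE(b₁) = √(MSE/Sₓₓ) = √(30750/221000) = 0.373015.
df = n − 2 = 61.
t* = t_{0.05, 61} = 1.670219.
Margin = t* × SE = 1.670219 × 0.373015 = 0.623017.
CI: 0.539 ± 0.623017 → (-0.0840, 1.1620).
With 90% confidence, each one-unit increase in curing temperature is associated with a change of between -0.0840 and 1.1620 MPa in tensile strength.

(-0.0840, 1.1620)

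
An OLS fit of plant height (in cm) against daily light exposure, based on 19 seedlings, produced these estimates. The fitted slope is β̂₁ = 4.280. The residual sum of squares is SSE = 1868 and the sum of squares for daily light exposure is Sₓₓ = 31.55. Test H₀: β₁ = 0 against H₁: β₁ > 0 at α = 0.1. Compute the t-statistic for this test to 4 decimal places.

t = 2.2934

MSE = SSE/(n − 2) = 1868/17 = 109.882.
SE(β̂₁) = √(MSE/Sₓₓ) = √(109.882/31.55) = 1.86623.
t = 4.280 / 1.86623 = 2.2934.
df = n − 2 = 17.
One-sided p ≈ 0.0174, which is < 0.1, so reject H₀.
There is evidence that the true slope on daily light exposure is positive.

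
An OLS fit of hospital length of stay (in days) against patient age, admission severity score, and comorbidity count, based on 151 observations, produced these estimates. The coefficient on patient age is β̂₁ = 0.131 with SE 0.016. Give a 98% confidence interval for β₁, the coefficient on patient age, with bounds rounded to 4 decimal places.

(0.0934, 0.1686)

df = n − k − 1 = 151 − 3 − 1 = 147.
t* = t_{0.01, 147} = 2.351983.
Margin = t* × SE = 2.351983 × 0.016 = 0.037632.
CI: 0.131 ± 0.037632 → (0.0934, 0.1686).
With 98% confidence, each one-unit increase in patient age is associated with a change of between 0.0934 and 0.1686 days in hospital length of stay, holding the other predictors fixed.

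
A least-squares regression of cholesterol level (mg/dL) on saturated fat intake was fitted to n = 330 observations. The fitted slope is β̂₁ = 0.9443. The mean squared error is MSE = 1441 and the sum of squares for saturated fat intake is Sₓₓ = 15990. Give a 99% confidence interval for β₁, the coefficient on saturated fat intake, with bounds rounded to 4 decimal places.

(0.1665, 1.7221)

SE(β̂₁) = √(MSE/Sₓₓ) = √(1441/15990) = 0.300198.
df = n − 2 = 328.
t* = t_{0.005, 328} = 2.590901.
Margin = t* × SE = 2.590901 × 0.300198 = 0.777783.
CI: 0.9443 ± 0.777783 → (0.1665, 1.7221).
With 99% confidence, each one-unit increase in saturated fat intake is associated with a change of between 0.1665 and 1.7221 mg/dL in cholesterol level.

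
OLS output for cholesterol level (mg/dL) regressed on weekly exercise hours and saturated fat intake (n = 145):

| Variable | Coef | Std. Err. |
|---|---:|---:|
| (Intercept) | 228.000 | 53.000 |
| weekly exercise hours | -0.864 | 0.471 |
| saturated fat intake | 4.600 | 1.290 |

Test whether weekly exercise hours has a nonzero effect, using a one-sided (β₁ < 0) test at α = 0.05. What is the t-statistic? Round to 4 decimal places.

t = -1.8344

Read off: b = -0.864, SE = 0.471 for weekly exercise hours.
H₀: β₁ = 0 vs H₁: β₁ < 0.
t = -0.864 / 0.471 = -1.8344.
df = n − k − 1 = 145 − 2 − 1 = 142.
One-sided p ≈ 0.0343, which is < 0.05, so reject H₀.
There is evidence that the true slope on weekly exercise hours is negative, holding the other predictors fixed.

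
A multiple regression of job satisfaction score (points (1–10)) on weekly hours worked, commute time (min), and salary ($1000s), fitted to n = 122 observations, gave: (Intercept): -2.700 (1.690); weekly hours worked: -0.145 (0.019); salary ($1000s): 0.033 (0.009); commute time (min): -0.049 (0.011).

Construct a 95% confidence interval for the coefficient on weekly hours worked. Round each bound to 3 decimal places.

(-0.183, -0.107)

Read off: b = -0.145, SE = 0.019 for weekly hours worked.
df = n − k − 1 = 122 − 3 − 1 = 118.
t* = t_{0.025, 118} = 1.980272.
Margin = t* × SE = 1.980272 × 0.019 = 0.03763.
CI: -0.145 ± 0.03763 → (-0.183, -0.107).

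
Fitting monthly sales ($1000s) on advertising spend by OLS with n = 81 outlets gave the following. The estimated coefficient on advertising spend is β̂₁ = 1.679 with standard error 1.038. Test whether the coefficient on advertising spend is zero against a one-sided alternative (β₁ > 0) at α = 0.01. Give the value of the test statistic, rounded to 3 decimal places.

t = 1.618

H₀: β₁ = 0 vs H₁: β₁ > 0.
t = (β̂₁ − β₁⁰)/SE = 1.679 / 1.038 = 1.618.
df = n − 2 = 81 − 2 = 79.
One-sided p ≈ 0.0549, which is ≥ 0.01, so fail to reject H₀.
The data do not give significant evidence that the true slope on advertising spend is positive.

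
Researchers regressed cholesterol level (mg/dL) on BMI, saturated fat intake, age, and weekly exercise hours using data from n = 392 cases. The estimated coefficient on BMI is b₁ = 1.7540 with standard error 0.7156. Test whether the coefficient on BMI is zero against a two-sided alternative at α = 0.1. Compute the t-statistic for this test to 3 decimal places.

H₀: β₁ = 0 vs H₁: β₁ ≠ 0.
t = (b₁ − β₁⁰)/SE = 1.7540 / 0.7156 = 2.451.
df = n − k − 1 = 392 − 4 − 1 = 387.
Two-sided p ≈ 0.0147, which is < 0.1, so reject H₀.
There is evidence that BMI is associated with cholesterol level, holding the other predictors fixed.

t = 2.451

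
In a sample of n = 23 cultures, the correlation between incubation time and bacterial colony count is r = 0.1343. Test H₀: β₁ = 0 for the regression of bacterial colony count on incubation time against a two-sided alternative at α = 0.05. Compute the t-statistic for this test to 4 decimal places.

t = r·√(n − 2)/√(1 − r²) = 0.1343·√21/√0.981964 = 0.6211.
df = n − 2 = 21.
Two-sided p ≈ 0.5412, which is ≥ 0.05, so fail to reject H₀.
The data do not give significant evidence of a linear association between incubation time and bacterial colony count.

t = 0.6211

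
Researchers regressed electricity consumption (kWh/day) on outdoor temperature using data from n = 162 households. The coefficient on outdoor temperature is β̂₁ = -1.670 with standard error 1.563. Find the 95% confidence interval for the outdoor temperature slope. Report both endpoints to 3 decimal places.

(-4.757, 1.417)

df = n − 2 = 162 − 2 = 160.
t* = t_{0.025, 160} = 1.974902.
Margin = t* × SE = 1.974902 × 1.563 = 3.08677.
CI: -1.670 ± 3.08677 → (-4.757, 1.417).
With 95% confidence, each one-unit increase in outdoor temperature is associated with a change of between -4.757 and 1.417 kWh/day in electricity consumption.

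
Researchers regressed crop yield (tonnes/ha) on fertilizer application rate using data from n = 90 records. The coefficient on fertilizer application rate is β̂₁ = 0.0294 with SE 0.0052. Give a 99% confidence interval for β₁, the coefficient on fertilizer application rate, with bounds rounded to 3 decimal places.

df = n − 2 = 90 − 2 = 88.
t* = t_{0.005, 88} = 2.632858.
Margin = t* × SE = 2.632858 × 0.0052 = 0.01369.
CI: 0.0294 ± 0.01369 → (0.016, 0.043).
With 99% confidence, each one-unit increase in fertilizer application rate is associated with a change of between 0.016 and 0.043 tonnes/ha in crop yield.

(0.016, 0.043)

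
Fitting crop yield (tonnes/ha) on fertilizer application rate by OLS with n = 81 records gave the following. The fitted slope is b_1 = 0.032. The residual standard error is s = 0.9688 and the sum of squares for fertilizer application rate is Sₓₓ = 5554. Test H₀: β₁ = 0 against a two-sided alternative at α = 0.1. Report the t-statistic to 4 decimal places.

SE(b_1) = s/√Sₓₓ = 0.9688/√5554 = 0.0129996.
t = 0.032 / 0.0129996 = 2.4616.
df = n − 2 = 79.
Two-sided p ≈ 0.0160, which is < 0.1, so reject H₀.
There is evidence that fertilizer application rate is associated with crop yield.

t = 2.4616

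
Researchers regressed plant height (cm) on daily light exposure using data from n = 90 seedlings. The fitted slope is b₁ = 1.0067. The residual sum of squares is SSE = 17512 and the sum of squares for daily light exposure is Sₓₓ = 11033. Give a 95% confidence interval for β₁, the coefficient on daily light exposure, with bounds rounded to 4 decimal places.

(0.7398, 1.2736)

MSE = SSE/(n − 2) = 17512/88 = 199.
SE(b₁) = √(MSE/Sₓₓ) = √(199/11033) = 0.134301.
df = n − 2 = 88.
t* = t_{0.025, 88} = 1.98729.
Margin = t* × SE = 1.98729 × 0.134301 = 0.266895.
CI: 1.0067 ± 0.266895 → (0.7398, 1.2736).
With 95% confidence, each one-unit increase in daily light exposure is associated with a change of between 0.7398 and 1.2736 cm in plant height.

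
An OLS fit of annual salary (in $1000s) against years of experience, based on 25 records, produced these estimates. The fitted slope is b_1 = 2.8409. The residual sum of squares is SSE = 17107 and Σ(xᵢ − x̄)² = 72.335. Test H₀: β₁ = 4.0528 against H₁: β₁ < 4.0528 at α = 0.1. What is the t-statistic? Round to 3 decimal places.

MSE = SSE/(n − 2) = 17107/23 = 743.783.
SE(b_1) = √(MSE/Sₓₓ) = √(743.783/72.335) = 3.20663.
t = (2.8409 − 4.0528) / 3.20663 = -0.378.
df = n − 2 = 23.
One-sided p ≈ 0.3545, which is ≥ 0.1, so fail to reject H₀.
The data do not give significant evidence that the true slope on years of experience is below 4.0528 $1000s per unit.

t = -0.378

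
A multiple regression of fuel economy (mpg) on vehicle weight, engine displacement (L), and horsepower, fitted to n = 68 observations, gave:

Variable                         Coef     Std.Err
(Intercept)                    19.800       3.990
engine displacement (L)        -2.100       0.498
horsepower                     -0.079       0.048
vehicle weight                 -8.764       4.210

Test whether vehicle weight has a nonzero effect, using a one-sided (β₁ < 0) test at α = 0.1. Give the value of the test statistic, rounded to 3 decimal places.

Read off: b = -8.764, SE = 4.210 for vehicle weight.
H₀: β₁ = 0 vs H₁: β₁ < 0.
t = -8.764 / 4.210 = -2.082.
df = n − k − 1 = 68 − 3 − 1 = 64.
One-sided p ≈ 0.0207, which is < 0.1, so reject H₀.
There is evidence that the true slope on vehicle weight is negative, holding the other predictors fixed.

t = -2.082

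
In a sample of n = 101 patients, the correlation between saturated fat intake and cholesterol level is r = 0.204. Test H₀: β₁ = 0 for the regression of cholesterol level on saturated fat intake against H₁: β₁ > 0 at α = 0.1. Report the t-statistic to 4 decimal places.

t = r·√(n − 2)/√(1 − r²) = 0.204·√99/√0.958384 = 2.0734.
df = n − 2 = 99.
One-sided p ≈ 0.0204, which is < 0.1, so reject H₀.
There is evidence of a linear association between saturated fat intake and cholesterol level.

t = 2.0734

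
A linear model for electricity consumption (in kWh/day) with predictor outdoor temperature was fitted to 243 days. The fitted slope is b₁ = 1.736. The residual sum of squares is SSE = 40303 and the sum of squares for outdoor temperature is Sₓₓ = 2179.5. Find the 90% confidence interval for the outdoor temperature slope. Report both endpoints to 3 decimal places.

(1.279, 2.193)

MSE = SSE/(n − 2) = 40303/241 = 167.232.
SE(b₁) = √(MSE/Sₓₓ) = √(167.232/2179.5) = 0.277001.
df = n − 2 = 241.
t* = t_{0.05, 241} = 1.651201.
Margin = t* × SE = 1.651201 × 0.277001 = 0.45738.
CI: 1.736 ± 0.45738 → (1.279, 2.193).
With 90% confidence, each one-unit increase in outdoor temperature is associated with a change of between 1.279 and 2.193 kWh/day in electricity consumption.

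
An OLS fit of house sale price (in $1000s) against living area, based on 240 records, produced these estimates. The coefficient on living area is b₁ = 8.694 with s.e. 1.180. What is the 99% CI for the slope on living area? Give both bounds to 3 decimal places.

df = n − 2 = 240 − 2 = 238.
t* = t_{0.005, 238} = 2.596644.
Margin = t* × SE = 2.596644 × 1.180 = 3.06404.
CI: 8.694 ± 3.06404 → (5.630, 11.758).
With 99% confidence, each one-unit increase in living area is associated with a change of between 5.630 and 11.758 $1000s in house sale price.

(5.630, 11.758)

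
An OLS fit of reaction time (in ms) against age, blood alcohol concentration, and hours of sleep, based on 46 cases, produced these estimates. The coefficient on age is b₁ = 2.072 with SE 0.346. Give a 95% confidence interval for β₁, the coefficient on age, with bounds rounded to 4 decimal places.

(1.3737, 2.7703)

df = n − k − 1 = 46 − 3 − 1 = 42.
t* = t_{0.025, 42} = 2.018082.
Margin = t* × SE = 2.018082 × 0.346 = 0.698256.
CI: 2.072 ± 0.698256 → (1.3737, 2.7703).
With 95% confidence, each one-unit increase in age is associated with a change of between 1.3737 and 2.7703 ms in reaction time, holding the other predictors fixed.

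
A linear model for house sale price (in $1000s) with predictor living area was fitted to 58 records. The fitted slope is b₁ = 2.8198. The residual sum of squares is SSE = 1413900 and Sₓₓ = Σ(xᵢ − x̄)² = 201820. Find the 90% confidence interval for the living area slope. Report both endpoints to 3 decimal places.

(2.228, 3.411)

MSE = SSE/(n − 2) = 1413900/56 = 25248.2.
SE(b₁) = √(MSE/Sₓₓ) = √(25248.2/201820) = 0.353699.
df = n − 2 = 56.
t* = t_{0.05, 56} = 1.672522.
Margin = t* × SE = 1.672522 × 0.353699 = 0.59157.
CI: 2.8198 ± 0.59157 → (2.228, 3.411).
With 90% confidence, each one-unit increase in living area is associated with a change of between 2.228 and 3.411 $1000s in house sale price.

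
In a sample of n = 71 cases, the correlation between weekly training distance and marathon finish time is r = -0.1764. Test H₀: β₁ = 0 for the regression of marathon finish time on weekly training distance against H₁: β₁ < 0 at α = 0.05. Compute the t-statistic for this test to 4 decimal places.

t = r·√(n − 2)/√(1 − r²) = -0.1764·√69/√0.968883 = -1.4886.
df = n − 2 = 69.
One-sided p ≈ 0.0706, which is ≥ 0.05, so fail to reject H₀.
The data do not give significant evidence of a linear association between weekly training distance and marathon finish time.

t = -1.4886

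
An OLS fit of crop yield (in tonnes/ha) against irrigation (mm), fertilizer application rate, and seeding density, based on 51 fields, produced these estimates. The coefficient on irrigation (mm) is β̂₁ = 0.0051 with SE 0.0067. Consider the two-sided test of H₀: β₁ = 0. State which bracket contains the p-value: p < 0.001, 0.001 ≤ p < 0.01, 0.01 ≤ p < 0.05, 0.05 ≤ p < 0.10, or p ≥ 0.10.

p ≥ 0.10

t = 0.0051 / 0.0067 = 0.761.
df = n − k − 1 = 51 − 3 − 1 = 47.
Two-sided p = 2·P(T_{47} > |t|) ≈ 0.4503.
So p ≥ 0.10.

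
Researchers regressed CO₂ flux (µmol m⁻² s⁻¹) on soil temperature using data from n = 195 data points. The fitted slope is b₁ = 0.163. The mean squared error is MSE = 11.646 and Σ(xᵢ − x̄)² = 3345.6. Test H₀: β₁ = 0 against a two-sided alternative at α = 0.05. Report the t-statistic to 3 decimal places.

t = 2.763

SE(b₁) = √(MSE/Sₓₓ) = √(11.646/3345.6) = 0.0589999.
t = 0.163 / 0.0589999 = 2.763.
df = n − 2 = 193.
Two-sided p ≈ 0.0063, which is < 0.05, so reject H₀.
There is evidence that soil temperature is associated with CO₂ flux.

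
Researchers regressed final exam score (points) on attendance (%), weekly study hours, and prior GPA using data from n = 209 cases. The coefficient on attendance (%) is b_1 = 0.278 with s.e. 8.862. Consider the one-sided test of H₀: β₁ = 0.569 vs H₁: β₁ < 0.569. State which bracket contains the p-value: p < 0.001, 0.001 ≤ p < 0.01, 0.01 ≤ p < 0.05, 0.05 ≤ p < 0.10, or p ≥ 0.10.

t = (0.278 − 0.569) / 8.862 = -0.033.
df = n − k − 1 = 209 − 3 − 1 = 205.
One-sided p = P(T_{205} < t) ≈ 0.4869.
So p ≥ 0.10.

p ≥ 0.10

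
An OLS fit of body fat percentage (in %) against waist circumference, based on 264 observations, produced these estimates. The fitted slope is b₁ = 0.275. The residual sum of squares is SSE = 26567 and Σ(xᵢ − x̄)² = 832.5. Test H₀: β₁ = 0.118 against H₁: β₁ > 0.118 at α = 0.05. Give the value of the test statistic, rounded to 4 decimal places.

t = 0.4499

MSE = SSE/(n − 2) = 26567/262 = 101.401.
SE(b₁) = √(MSE/Sₓₓ) = √(101.401/832.5) = 0.349002.
t = (0.275 − 0.118) / 0.349002 = 0.4499.
df = n − 2 = 262.
One-sided p ≈ 0.3266, which is ≥ 0.05, so fail to reject H₀.
The data do not give significant evidence that the true slope on waist circumference exceeds 0.118 % per unit.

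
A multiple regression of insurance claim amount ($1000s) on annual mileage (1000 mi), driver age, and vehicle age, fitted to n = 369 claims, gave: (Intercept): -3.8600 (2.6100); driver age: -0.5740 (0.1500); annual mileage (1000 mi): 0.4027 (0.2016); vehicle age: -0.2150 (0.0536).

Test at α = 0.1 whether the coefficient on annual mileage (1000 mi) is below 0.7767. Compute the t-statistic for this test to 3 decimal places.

t = -1.855

Read off: b = 0.4027, SE = 0.2016 for annual mileage (1000 mi).
H₀: β₁ = 0.7767 vs H₁: β₁ < 0.7767.
t = (0.4027 − 0.7767) / 0.2016 = -1.855.
df = n − k − 1 = 369 − 3 − 1 = 365.
One-sided p ≈ 0.0322, which is < 0.1, so reject H₀.
There is evidence that the true slope on annual mileage (1000 mi) is below 0.7767 $1000s per unit, holding the other predictors fixed.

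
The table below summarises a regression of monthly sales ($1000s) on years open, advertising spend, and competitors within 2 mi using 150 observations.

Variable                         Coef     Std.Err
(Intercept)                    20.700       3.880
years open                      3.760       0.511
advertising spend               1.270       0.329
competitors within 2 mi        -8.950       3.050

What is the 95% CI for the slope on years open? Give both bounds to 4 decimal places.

Read off: b = 3.760, SE = 0.511 for years open.
df = n − k − 1 = 150 − 3 − 1 = 146.
t* = t_{0.025, 146} = 1.976346.
Margin = t* × SE = 1.976346 × 0.511 = 1.009913.
CI: 3.760 ± 1.009913 → (2.7501, 4.7699).

(2.7501, 4.7699)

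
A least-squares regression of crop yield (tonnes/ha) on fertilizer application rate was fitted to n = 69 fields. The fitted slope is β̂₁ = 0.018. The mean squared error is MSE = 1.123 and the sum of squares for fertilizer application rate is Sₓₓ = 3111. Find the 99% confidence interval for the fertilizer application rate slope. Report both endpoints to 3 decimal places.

(-0.032, 0.068)

SE(β̂₁) = √(MSE/Sₓₓ) = √(1.123/3111) = 0.0189994.
df = n − 2 = 67.
t* = t_{0.005, 67} = 2.65122.
Margin = t* × SE = 2.65122 × 0.0189994 = 0.05037.
CI: 0.018 ± 0.05037 → (-0.032, 0.068).
With 99% confidence, each one-unit increase in fertilizer application rate is associated with a change of between -0.032 and 0.068 tonnes/ha in crop yield.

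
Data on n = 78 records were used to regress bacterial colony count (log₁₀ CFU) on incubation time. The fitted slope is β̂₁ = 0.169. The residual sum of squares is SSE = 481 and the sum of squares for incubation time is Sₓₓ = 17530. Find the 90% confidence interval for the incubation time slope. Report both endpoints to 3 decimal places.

(0.137, 0.201)

MSE = SSE/(n − 2) = 481/76 = 6.32895.
SE(β̂₁) = √(MSE/Sₓₓ) = √(6.32895/17530) = 0.0190009.
df = n − 2 = 76.
t* = t_{0.05, 76} = 1.665151.
Margin = t* × SE = 1.665151 × 0.0190009 = 0.03164.
CI: 0.169 ± 0.03164 → (0.137, 0.201).
With 90% confidence, each one-unit increase in incubation time is associated with a change of between 0.137 and 0.201 log₁₀ CFU in bacterial colony count.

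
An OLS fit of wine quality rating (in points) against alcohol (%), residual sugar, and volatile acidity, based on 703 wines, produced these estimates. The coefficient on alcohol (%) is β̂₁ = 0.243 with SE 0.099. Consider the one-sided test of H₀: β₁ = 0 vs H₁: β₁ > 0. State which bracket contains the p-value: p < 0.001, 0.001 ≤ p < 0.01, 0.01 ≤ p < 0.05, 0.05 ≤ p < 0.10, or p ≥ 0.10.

t = 0.243 / 0.099 = 2.455.
df = n − k − 1 = 703 − 3 − 1 = 699.
One-sided p = P(T_{699} > t) ≈ 0.0072.
So 0.001 ≤ p < 0.01.

0.001 ≤ p < 0.01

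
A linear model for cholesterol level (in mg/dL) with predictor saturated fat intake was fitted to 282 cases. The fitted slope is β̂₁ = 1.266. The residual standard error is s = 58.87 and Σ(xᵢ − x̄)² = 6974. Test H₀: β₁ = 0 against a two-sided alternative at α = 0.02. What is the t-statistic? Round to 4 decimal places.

SE(β̂₁) = s/√Sₓₓ = 58.87/√6974 = 0.704941.
t = 1.266 / 0.704941 = 1.7959.
df = n − 2 = 280.
Two-sided p ≈ 0.0736, which is ≥ 0.02, so fail to reject H₀.
The data do not give significant evidence of an association between saturated fat intake and cholesterol level.

t = 1.7959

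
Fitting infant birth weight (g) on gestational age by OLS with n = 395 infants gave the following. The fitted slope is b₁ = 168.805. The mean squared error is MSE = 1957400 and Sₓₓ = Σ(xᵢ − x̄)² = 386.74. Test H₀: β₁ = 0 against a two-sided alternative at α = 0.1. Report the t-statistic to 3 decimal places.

t = 2.373

SE(b₁) = √(MSE/Sₓₓ) = √(1.9574e+06/386.74) = 71.1427.
t = 168.805 / 71.1427 = 2.373.
df = n − 2 = 393.
Two-sided p ≈ 0.0181, which is < 0.1, so reject H₀.
There is evidence that gestational age is associated with infant birth weight.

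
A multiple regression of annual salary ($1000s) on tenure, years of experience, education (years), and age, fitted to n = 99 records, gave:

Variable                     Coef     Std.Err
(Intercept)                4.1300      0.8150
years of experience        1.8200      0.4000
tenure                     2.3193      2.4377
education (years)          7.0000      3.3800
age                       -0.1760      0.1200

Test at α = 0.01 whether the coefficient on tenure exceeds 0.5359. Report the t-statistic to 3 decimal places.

t = 0.732

Read off: b = 2.3193, SE = 2.4377 for tenure.
H₀: β₁ = 0.5359 vs H₁: β₁ > 0.5359.
t = (2.3193 − 0.5359) / 2.4377 = 0.732.
df = n − k − 1 = 99 − 4 − 1 = 94.
One-sided p ≈ 0.2331, which is ≥ 0.01, so fail to reject H₀.
The data do not give significant evidence that the true slope on tenure exceeds 0.5359 $1000s per unit, holding the other predictors fixed.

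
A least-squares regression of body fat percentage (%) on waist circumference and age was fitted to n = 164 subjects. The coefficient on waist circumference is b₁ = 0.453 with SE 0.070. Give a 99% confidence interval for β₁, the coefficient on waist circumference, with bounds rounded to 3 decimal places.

df = n − k − 1 = 164 − 2 − 1 = 161.
t* = t_{0.005, 161} = 2.606711.
Margin = t* × SE = 2.606711 × 0.070 = 0.18247.
CI: 0.453 ± 0.18247 → (0.271, 0.635).
With 99% confidence, each one-unit increase in waist circumference is associated with a change of between 0.271 and 0.635 % in body fat percentage, holding the other predictors fixed.

(0.271, 0.635)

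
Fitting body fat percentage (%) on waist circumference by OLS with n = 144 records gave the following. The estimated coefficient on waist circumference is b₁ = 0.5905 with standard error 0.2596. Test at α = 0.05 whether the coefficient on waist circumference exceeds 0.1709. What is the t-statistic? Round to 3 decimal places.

t = 1.616

H₀: β₁ = 0.1709 vs H₁: β₁ > 0.1709.
t = (b₁ − β₁⁰)/SE = (0.5905 − 0.1709) / 0.2596 = 1.616.
df = n − 2 = 144 − 2 = 142.
One-sided p ≈ 0.0541, which is ≥ 0.05, so fail to reject H₀.
The data do not give significant evidence that the true slope on waist circumference exceeds 0.1709 % per unit.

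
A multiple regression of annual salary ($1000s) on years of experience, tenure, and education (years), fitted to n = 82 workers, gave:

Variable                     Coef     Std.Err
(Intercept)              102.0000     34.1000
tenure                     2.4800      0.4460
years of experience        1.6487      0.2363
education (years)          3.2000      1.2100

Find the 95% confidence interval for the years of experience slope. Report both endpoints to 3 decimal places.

(1.178, 2.119)

Read off: b = 1.6487, SE = 0.2363 for years of experience.
df = n − k − 1 = 82 − 3 − 1 = 78.
t* = t_{0.025, 78} = 1.990847.
Margin = t* × SE = 1.990847 × 0.2363 = 0.47044.
CI: 1.6487 ± 0.47044 → (1.178, 2.119).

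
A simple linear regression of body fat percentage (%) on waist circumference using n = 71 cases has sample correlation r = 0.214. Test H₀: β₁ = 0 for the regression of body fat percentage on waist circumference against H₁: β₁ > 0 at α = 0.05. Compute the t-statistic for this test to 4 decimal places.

t = r·√(n − 2)/√(1 − r²) = 0.214·√69/√0.954204 = 1.8198.
df = n − 2 = 69.
One-sided p ≈ 0.0366, which is < 0.05, so reject H₀.
There is evidence of a linear association between waist circumference and body fat percentage.

t = 1.8198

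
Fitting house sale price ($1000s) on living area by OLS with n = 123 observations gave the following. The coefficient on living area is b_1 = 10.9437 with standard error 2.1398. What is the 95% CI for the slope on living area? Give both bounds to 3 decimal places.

(6.707, 15.180)

df = n − 2 = 123 − 2 = 121.
t* = t_{0.025, 121} = 1.979764.
Margin = t* × SE = 1.979764 × 2.1398 = 4.23630.
CI: 10.9437 ± 4.23630 → (6.707, 15.180).
With 95% confidence, each one-unit increase in living area is associated with a change of between 6.707 and 15.180 $1000s in house sale price.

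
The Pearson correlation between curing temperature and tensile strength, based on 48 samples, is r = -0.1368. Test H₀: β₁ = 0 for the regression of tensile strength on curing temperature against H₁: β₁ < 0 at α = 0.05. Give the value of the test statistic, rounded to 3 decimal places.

t = -0.937

t = r·√(n − 2)/√(1 − r²) = -0.1368·√46/√0.981286 = -0.937.
df = n − 2 = 46.
One-sided p ≈ 0.1769, which is ≥ 0.05, so fail to reject H₀.
The data do not give significant evidence of a linear association between curing temperature and tensile strength.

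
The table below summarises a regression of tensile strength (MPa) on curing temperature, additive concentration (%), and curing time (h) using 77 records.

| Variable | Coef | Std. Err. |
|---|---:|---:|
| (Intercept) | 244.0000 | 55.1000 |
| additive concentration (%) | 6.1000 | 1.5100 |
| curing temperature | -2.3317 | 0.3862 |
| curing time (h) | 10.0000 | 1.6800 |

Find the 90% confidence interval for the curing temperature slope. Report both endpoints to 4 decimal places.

Read off: b = -2.3317, SE = 0.3862 for curing temperature.
df = n − k − 1 = 77 − 3 − 1 = 73.
t* = t_{0.05, 73} = 1.665996.
Margin = t* × SE = 1.665996 × 0.3862 = 0.643408.
CI: -2.3317 ± 0.643408 → (-2.9751, -1.6883).

(-2.9751, -1.6883)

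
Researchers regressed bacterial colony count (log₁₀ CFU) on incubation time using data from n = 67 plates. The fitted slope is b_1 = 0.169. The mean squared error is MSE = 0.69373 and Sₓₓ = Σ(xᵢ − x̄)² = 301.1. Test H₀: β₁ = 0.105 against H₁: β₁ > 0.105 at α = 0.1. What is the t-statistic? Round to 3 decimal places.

SE(b_1) = √(MSE/Sₓₓ) = √(0.69373/301.1) = 0.0479998.
t = (0.169 − 0.105) / 0.0479998 = 1.333.
df = n − 2 = 65.
One-sided p ≈ 0.0935, which is < 0.1, so reject H₀.
There is evidence that the true slope on incubation time exceeds 0.105 log₁₀ CFU per unit.

t = 1.333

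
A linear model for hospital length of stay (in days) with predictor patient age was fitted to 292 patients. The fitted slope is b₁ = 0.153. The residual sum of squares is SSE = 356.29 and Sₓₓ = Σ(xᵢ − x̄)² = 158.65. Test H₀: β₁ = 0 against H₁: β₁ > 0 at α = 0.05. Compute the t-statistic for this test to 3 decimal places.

t = 1.739

MSE = SSE/(n − 2) = 356.29/290 = 1.22859.
SE(b₁) = √(MSE/Sₓₓ) = √(1.22859/158.65) = 0.088.
t = 0.153 / 0.088 = 1.739.
df = n − 2 = 290.
One-sided p ≈ 0.0416, which is < 0.05, so reject H₀.
There is evidence that the true slope on patient age is positive.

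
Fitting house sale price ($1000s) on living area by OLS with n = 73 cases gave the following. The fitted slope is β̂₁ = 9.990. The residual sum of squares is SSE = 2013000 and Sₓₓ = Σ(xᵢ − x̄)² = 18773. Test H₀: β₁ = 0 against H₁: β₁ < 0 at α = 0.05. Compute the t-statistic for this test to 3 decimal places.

MSE = SSE/(n − 2) = 2013000/71 = 28352.1.
SE(β̂₁) = √(MSE/Sₓₓ) = √(28352.1/18773) = 1.22893.
t = 9.990 / 1.22893 = 8.129.
df = n − 2 = 71.
One-sided p ≈ 1.0000, which is ≥ 0.05, so fail to reject H₀.
The data do not give significant evidence that the true slope on living area is negative.

t = 8.129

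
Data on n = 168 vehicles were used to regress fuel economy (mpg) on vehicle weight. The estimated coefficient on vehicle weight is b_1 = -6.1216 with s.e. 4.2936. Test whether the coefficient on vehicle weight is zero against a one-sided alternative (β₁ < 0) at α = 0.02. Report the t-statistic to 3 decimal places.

H₀: β₁ = 0 vs H₁: β₁ < 0.
t = (b_1 − β₁⁰)/SE = -6.1216 / 4.2936 = -1.426.
df = n − 2 = 168 − 2 = 166.
One-sided p ≈ 0.0779, which is ≥ 0.02, so fail to reject H₀.
The data do not give significant evidence that the true slope on vehicle weight is negative.

t = -1.426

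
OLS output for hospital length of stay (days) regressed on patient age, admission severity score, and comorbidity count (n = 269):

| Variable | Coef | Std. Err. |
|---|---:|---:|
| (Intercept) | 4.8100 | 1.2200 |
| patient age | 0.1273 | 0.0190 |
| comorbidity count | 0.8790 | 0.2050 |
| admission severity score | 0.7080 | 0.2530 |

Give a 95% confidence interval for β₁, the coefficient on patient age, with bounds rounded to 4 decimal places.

(0.0899, 0.1647)

Read off: b = 0.1273, SE = 0.0190 for patient age.
df = n − k − 1 = 269 − 3 − 1 = 265.
t* = t_{0.025, 265} = 1.968956.
Margin = t* × SE = 1.968956 × 0.0190 = 0.037410.
CI: 0.1273 ± 0.037410 → (0.0899, 0.1647).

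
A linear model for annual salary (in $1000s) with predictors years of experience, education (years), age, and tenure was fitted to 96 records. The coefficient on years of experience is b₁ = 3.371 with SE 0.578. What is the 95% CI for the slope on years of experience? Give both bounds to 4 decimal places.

(2.2229, 4.5191)

df = n − k − 1 = 96 − 4 − 1 = 91.
t* = t_{0.025, 91} = 1.986377.
Margin = t* × SE = 1.986377 × 0.578 = 1.148126.
CI: 3.371 ± 1.148126 → (2.2229, 4.5191).
With 95% confidence, each one-unit increase in years of experience is associated with a change of between 2.2229 and 4.5191 $1000s in annual salary, holding the other predictors fixed.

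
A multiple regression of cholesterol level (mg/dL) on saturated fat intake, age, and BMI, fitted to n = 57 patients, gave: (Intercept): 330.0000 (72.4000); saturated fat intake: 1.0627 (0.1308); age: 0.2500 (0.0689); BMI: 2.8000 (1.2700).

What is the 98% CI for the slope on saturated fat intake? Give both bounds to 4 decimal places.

(0.7489, 1.3765)

Read off: b = 1.0627, SE = 0.1308 for saturated fat intake.
df = n − k − 1 = 57 − 3 − 1 = 53.
t* = t_{0.01, 53} = 2.39879.
Margin = t* × SE = 2.39879 × 0.1308 = 0.313762.
CI: 1.0627 ± 0.313762 → (0.7489, 1.3765).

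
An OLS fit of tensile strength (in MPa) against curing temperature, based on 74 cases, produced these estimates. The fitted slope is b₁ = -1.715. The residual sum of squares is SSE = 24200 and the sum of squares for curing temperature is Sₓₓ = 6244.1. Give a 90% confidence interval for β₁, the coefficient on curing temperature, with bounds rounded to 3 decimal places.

MSE = SSE/(n − 2) = 24200/72 = 336.111.
SE(b₁) = √(MSE/Sₓₓ) = √(336.111/6244.1) = 0.23201.
df = n − 2 = 72.
t* = t_{0.05, 72} = 1.666294.
Margin = t* × SE = 1.666294 × 0.23201 = 0.38660.
CI: -1.715 ± 0.38660 → (-2.102, -1.328).
With 90% confidence, each one-unit increase in curing temperature is associated with a change of between -2.102 and -1.328 MPa in tensile strength.

(-2.102, -1.328)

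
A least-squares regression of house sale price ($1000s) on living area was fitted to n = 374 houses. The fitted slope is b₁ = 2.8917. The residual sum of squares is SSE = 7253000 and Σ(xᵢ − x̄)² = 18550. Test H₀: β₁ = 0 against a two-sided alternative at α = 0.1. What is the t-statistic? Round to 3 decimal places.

MSE = SSE/(n − 2) = 7253000/372 = 19497.3.
SE(b₁) = √(MSE/Sₓₓ) = √(19497.3/18550) = 1.02522.
t = 2.8917 / 1.02522 = 2.821.
df = n − 2 = 372.
Two-sided p ≈ 0.0051, which is < 0.1, so reject H₀.
There is evidence that living area is associated with house sale price.

t = 2.821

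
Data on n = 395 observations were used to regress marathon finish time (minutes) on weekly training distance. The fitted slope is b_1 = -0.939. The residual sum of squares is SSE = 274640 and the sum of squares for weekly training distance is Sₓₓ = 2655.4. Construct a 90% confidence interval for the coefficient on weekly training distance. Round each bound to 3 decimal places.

MSE = SSE/(n − 2) = 274640/393 = 698.83.
SE(b_1) = √(MSE/Sₓₓ) = √(698.83/2655.4) = 0.513004.
df = n − 2 = 393.
t* = t_{0.05, 393} = 1.64874.
Margin = t* × SE = 1.64874 × 0.513004 = 0.84581.
CI: -0.939 ± 0.84581 → (-1.785, -0.093).
With 90% confidence, each one-unit increase in weekly training distance is associated with a change of between -1.785 and -0.093 minutes in marathon finish time.

(-1.785, -0.093)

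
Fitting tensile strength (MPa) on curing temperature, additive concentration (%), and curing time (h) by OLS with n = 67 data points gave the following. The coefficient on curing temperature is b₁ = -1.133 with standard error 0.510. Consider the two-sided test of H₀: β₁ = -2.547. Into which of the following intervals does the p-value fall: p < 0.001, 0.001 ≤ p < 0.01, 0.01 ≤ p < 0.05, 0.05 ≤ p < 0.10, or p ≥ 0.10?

t = (-1.133 − (-2.547)) / 0.510 = 2.773.
df = n − k − 1 = 67 − 3 − 1 = 63.
Two-sided p = 2·P(T_{63} > |t|) ≈ 0.0073.
So 0.001 ≤ p < 0.01.

0.001 ≤ p < 0.01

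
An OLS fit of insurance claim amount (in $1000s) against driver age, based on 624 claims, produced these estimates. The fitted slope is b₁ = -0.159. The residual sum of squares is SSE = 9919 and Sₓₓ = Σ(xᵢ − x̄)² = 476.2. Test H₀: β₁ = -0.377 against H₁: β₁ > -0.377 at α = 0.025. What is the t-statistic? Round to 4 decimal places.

t = 1.1913

MSE = SSE/(n − 2) = 9919/622 = 15.9469.
SE(b₁) = √(MSE/Sₓₓ) = √(15.9469/476.2) = 0.182997.
t = (-0.159 − (-0.377)) / 0.182997 = 1.1913.
df = n − 2 = 622.
One-sided p ≈ 0.1170, which is ≥ 0.025, so fail to reject H₀.
The data do not give significant evidence that the true slope on driver age exceeds -0.377 $1000s per unit.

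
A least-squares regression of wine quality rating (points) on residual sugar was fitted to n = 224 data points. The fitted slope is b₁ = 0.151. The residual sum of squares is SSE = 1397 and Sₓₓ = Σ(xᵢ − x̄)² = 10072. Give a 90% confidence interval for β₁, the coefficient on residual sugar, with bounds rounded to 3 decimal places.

MSE = SSE/(n − 2) = 1397/222 = 6.29279.
SE(b₁) = √(MSE/Sₓₓ) = √(6.29279/10072) = 0.0249956.
df = n − 2 = 222.
t* = t_{0.05, 222} = 1.651746.
Margin = t* × SE = 1.651746 × 0.0249956 = 0.04129.
CI: 0.151 ± 0.04129 → (0.110, 0.192).
With 90% confidence, each one-unit increase in residual sugar is associated with a change of between 0.110 and 0.192 points in wine quality rating.

(0.110, 0.192)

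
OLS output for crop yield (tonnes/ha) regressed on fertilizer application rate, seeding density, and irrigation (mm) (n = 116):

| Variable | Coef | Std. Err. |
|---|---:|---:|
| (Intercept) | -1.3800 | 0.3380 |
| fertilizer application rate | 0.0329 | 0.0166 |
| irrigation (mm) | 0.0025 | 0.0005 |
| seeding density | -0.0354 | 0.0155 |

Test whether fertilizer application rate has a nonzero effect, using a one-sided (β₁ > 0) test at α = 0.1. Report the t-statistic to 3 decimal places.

Read off: b = 0.0329, SE = 0.0166 for fertilizer application rate.
H₀: β₁ = 0 vs H₁: β₁ > 0.
t = 0.0329 / 0.0166 = 1.982.
df = n − k − 1 = 116 − 3 − 1 = 112.
One-sided p ≈ 0.0250, which is < 0.1, so reject H₀.
There is evidence that the true slope on fertilizer application rate is positive, holding the other predictors fixed.

t = 1.982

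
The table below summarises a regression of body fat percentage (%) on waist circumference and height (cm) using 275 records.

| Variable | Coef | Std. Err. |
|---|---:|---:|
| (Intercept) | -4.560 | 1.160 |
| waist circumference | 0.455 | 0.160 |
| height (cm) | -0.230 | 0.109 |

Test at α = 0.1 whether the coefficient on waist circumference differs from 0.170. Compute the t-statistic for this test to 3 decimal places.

t = 1.781

Read off: b = 0.455, SE = 0.160 for waist circumference.
H₀: β₁ = 0.170 vs H₁: β₁ ≠ 0.170.
t = (0.455 − 0.170) / 0.160 = 1.781.
df = n − k − 1 = 275 − 2 − 1 = 272.
Two-sided p ≈ 0.0760, which is < 0.1, so reject H₀.
There is evidence that the true slope on waist circumference differs from 0.170 % per unit, holding the other predictors fixed.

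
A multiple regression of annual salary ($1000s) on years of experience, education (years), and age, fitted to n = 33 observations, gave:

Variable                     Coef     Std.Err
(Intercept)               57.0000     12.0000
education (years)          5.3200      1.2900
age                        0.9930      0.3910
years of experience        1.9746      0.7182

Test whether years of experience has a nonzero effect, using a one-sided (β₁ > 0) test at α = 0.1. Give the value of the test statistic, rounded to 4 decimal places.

t = 2.7494

Read off: b = 1.9746, SE = 0.7182 for years of experience.
H₀: β₁ = 0 vs H₁: β₁ > 0.
t = 1.9746 / 0.7182 = 2.7494.
df = n − k − 1 = 33 − 3 − 1 = 29.
One-sided p ≈ 0.0051, which is < 0.1, so reject H₀.
There is evidence that the true slope on years of experience is positive, holding the other predictors fixed.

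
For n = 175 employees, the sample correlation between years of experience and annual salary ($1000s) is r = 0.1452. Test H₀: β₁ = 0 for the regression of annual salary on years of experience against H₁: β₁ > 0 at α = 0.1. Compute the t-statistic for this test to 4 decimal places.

t = r·√(n − 2)/√(1 − r²) = 0.1452·√173/√0.978917 = 1.9303.
df = n − 2 = 173.
One-sided p ≈ 0.0276, which is < 0.1, so reject H₀.
There is evidence of a linear association between years of experience and annual salary.

t = 1.9303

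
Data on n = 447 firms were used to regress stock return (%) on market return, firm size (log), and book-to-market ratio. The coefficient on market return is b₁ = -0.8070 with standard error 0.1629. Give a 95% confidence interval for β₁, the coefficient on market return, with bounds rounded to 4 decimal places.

df = n − k − 1 = 447 − 3 − 1 = 443.
t* = t_{0.025, 443} = 1.965333.
Margin = t* × SE = 1.965333 × 0.1629 = 0.320153.
CI: -0.8070 ± 0.320153 → (-1.1272, -0.4868).
With 95% confidence, each one-unit increase in market return is associated with a change of between -1.1272 and -0.4868 % in stock return, holding the other predictors fixed.

(-1.1272, -0.4868)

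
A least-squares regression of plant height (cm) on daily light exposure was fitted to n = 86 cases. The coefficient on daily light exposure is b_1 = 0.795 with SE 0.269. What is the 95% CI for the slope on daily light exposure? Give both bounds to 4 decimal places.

(0.2601, 1.3299)

df = n − 2 = 86 − 2 = 84.
t* = t_{0.025, 84} = 1.98861.
Margin = t* × SE = 1.98861 × 0.269 = 0.534936.
CI: 0.795 ± 0.534936 → (0.2601, 1.3299).
With 95% confidence, each one-unit increase in daily light exposure is associated with a change of between 0.2601 and 1.3299 cm in plant height.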